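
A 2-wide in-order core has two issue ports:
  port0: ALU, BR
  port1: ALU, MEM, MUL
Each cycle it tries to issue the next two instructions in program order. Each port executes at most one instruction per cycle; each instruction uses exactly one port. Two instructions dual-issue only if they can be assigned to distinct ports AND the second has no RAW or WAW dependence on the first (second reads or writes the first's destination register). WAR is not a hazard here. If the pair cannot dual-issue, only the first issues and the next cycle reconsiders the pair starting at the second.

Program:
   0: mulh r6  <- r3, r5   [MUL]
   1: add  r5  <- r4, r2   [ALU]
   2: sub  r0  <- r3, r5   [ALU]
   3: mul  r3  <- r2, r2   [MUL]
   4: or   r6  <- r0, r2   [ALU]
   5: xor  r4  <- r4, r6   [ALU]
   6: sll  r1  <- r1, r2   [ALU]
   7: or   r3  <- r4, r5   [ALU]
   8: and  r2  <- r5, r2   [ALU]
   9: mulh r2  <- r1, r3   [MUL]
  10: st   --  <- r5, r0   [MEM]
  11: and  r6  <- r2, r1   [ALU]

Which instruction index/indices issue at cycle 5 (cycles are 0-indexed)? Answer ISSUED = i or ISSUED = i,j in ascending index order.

ISSUED = 9

[0] i0&i1  mulh.MUL add.ALU  -- dual
[1] i2&i3  sub.ALU mul.MUL  -- dual
[2] i4  or.ALU  -- RAW r6
[3] i5&i6  xor.ALU sll.ALU  -- dual
[4] i7&i8  or.ALU and.ALU  -- dual
[5] i9  mulh.MUL  -- no-port MUL/MEM
[6] i10&i11  st.MEM and.ALU  -- dual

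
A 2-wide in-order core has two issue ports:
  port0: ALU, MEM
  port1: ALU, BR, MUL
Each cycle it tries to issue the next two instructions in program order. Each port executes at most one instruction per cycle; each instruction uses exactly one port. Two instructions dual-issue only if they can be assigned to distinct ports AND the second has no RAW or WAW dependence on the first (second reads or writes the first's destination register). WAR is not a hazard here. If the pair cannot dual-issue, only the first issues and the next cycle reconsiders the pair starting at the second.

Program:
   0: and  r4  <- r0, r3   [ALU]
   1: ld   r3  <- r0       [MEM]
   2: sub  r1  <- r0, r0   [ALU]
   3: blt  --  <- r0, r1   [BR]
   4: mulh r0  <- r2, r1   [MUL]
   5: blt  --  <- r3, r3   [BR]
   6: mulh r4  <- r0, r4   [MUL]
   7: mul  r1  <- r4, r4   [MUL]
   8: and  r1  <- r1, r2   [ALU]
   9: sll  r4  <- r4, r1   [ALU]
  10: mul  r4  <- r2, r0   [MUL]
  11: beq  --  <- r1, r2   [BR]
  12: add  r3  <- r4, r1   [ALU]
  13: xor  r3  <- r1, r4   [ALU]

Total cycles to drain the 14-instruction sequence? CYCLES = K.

CYCLES = 12

  cy0 -> i0,i1 (and.ALU ld.MEM) 2-wide
  cy1 -> i2 (sub.ALU) RAW r1
  cy2 -> i3 (blt.BR) no-port BR/MUL
  cy3 -> i4 (mulh.MUL) no-port MUL/BR
  cy4 -> i5 (blt.BR) no-port BR/MUL
  cy5 -> i6 (mulh.MUL) no-port MUL/MUL
  cy6 -> i7 (mul.MUL) RAW+WAW r1
  cy7 -> i8 (and.ALU) RAW r1
  cy8 -> i9 (sll.ALU) WAW r4
  cy9 -> i10 (mul.MUL) no-port MUL/BR
  cy10 -> i11,i12 (beq.BR add.ALU) 2-wide
  cy11 -> i13 (xor.ALU) tail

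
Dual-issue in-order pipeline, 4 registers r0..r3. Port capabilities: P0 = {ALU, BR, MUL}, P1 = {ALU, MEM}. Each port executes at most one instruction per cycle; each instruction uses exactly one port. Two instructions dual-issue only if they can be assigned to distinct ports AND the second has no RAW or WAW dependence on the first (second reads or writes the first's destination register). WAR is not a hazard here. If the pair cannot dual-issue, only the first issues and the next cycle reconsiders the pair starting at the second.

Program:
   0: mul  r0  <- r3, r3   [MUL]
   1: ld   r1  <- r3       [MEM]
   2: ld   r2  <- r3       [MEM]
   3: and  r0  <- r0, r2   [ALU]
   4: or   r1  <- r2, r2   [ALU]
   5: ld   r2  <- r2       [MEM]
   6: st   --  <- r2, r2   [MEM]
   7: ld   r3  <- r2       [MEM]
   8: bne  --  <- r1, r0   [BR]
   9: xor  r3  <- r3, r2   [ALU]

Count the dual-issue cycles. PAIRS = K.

PAIRS = 3

  cy0 -> i0/i1 (mul.MUL;ld.MEM) 2-wide
  cy1 -> i2 (ld.MEM) RAW r2
  cy2 -> i3/i4 (and.ALU;or.ALU) 2-wide
  cy3 -> i5 (ld.MEM) no-port MEM/MEM
  cy4 -> i6 (st.MEM) no-port MEM/MEM
  cy5 -> i7/i8 (ld.MEM;bne.BR) 2-wide
  cy6 -> i9 (xor.ALU) tail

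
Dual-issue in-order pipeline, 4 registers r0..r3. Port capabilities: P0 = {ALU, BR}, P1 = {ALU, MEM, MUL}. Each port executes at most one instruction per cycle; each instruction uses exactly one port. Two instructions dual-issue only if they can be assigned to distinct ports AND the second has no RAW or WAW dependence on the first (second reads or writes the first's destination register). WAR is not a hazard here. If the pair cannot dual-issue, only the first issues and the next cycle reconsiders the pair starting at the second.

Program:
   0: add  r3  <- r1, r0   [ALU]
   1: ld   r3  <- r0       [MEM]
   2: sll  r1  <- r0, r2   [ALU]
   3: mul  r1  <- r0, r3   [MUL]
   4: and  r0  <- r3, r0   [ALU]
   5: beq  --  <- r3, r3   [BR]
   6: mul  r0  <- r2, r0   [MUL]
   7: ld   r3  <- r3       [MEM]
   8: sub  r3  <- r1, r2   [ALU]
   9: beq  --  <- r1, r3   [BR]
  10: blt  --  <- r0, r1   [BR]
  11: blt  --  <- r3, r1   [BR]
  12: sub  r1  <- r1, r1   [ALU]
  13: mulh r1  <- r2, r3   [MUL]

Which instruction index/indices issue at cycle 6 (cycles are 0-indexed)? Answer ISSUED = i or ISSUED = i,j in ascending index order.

#0 head=0: add i0 WAW r3
#1 head=1: ld sll i1,i2 dual
#2 head=3: mul and i3,i4 dual
#3 head=5: beq mul i5,i6 dual
#4 head=7: ld i7 WAW r3
#5 head=8: sub i8 RAW r3
#6 head=9: beq i9 no-port BR/BR
#7 head=10: blt i10 no-port BR/BR
#8 head=11: blt sub i11,i12 dual
#9 head=13: mulh i13 tail

ISSUED = 9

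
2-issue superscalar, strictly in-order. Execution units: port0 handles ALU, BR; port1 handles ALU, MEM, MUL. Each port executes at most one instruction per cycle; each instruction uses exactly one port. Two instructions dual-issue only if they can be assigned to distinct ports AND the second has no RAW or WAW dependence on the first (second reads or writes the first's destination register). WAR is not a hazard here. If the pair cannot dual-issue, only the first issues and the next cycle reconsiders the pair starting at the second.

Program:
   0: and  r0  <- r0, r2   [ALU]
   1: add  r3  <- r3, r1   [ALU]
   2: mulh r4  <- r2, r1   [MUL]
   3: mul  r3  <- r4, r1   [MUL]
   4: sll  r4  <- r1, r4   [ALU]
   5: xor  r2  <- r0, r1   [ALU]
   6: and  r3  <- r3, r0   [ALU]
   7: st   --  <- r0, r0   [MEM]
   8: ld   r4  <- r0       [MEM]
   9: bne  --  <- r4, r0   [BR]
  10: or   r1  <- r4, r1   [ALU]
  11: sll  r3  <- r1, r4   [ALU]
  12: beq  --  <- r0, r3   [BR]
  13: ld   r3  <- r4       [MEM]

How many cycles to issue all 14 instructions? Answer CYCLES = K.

CYCLES = 9

#0 head=0: and.ALU;add.ALU i0&i1 2-wide
#1 head=2: mulh.MUL i2 no-port MUL/MUL
#2 head=3: mul.MUL;sll.ALU i3&i4 2-wide
#3 head=5: xor.ALU;and.ALU i5&i6 2-wide
#4 head=7: st.MEM i7 no-port MEM/MEM
#5 head=8: ld.MEM i8 RAW r4
#6 head=9: bne.BR;or.ALU i9&i10 2-wide
#7 head=11: sll.ALU i11 RAW r3
#8 head=12: beq.BR;ld.MEM i12&i13 2-wide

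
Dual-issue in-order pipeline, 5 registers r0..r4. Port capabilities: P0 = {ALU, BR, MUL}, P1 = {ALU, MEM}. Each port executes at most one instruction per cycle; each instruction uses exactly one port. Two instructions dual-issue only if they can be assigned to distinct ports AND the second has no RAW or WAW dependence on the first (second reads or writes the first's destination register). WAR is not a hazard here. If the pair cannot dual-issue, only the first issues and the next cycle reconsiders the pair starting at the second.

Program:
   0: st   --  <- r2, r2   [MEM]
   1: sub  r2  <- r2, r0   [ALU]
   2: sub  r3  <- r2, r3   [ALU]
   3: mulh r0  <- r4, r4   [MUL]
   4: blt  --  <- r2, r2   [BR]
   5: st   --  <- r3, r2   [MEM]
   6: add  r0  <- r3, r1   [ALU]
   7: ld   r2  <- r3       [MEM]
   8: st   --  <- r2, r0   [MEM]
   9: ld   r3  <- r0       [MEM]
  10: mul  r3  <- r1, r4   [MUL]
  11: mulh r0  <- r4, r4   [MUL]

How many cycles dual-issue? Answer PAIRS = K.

PAIRS = 4

#0 head=0: st.MEM/sub.ALU i0&i1 2-wide
#1 head=2: sub.ALU/mulh.MUL i2&i3 2-wide
#2 head=4: blt.BR/st.MEM i4&i5 2-wide
#3 head=6: add.ALU/ld.MEM i6&i7 2-wide
#4 head=8: st.MEM i8 no-port MEM/MEM
#5 head=9: ld.MEM i9 WAW r3
#6 head=10: mul.MUL i10 no-port MUL/MUL
#7 head=11: mulh.MUL i11 tail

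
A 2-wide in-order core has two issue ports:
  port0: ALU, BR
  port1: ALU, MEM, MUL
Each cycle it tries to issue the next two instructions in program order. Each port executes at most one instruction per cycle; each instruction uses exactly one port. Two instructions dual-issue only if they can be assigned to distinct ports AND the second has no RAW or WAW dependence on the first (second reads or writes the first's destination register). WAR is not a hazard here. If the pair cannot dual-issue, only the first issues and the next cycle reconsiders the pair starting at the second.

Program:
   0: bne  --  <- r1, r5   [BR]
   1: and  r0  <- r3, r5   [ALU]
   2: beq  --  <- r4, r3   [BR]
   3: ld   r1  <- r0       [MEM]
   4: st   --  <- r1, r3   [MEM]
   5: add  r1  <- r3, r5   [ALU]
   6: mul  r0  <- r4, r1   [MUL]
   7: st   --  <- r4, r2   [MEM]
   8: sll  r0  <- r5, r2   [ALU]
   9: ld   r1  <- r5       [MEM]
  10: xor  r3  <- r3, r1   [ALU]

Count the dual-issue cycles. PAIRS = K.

c0: i0/i1 bne/and  pair
c1: i2/i3 beq/ld  pair
c2: i4/i5 st/add  pair
c3: i6 mul  no-port MUL/MEM
c4: i7/i8 st/sll  pair
c5: i9 ld  RAW r1
c6: i10 xor  tail

PAIRS = 4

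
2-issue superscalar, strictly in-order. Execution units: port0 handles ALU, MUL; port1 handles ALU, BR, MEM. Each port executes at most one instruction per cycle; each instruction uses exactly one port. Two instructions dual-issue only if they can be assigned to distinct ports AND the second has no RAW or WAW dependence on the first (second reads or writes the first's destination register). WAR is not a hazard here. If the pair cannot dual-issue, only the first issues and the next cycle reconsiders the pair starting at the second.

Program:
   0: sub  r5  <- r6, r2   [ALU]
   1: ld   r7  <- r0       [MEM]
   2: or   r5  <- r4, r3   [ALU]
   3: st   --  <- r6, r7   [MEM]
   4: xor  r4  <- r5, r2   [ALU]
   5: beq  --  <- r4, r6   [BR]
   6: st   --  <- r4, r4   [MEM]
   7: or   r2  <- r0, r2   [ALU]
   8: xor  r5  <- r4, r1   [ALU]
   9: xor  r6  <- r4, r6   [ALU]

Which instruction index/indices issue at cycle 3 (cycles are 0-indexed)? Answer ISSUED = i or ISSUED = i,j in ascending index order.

ISSUED = 5

0. sub+ld @i0,i1  | dual
1. or+st @i2,i3  | dual
2. xor @i4  | RAW r4
3. beq @i5  | no-port BR/MEM
4. st+or @i6,i7  | dual
5. xor+xor @i8,i9  | dual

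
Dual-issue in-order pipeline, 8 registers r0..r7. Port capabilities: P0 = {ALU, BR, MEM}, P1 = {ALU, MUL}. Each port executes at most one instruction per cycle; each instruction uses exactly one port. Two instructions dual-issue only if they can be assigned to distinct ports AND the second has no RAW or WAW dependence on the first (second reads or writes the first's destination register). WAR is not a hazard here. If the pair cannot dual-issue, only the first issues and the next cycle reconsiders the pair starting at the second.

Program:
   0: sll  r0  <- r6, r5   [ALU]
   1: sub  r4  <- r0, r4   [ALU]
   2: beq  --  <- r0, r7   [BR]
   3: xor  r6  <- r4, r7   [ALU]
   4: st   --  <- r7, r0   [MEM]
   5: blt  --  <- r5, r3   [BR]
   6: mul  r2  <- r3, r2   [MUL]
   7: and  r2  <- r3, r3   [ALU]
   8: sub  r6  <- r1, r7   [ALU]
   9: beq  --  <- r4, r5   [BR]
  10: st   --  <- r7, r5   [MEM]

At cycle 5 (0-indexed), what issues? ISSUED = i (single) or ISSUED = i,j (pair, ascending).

ISSUED = 9

c0: i0 sll  RAW r0
c1: i1&i2 sub;beq  2-wide
c2: i3&i4 xor;st  2-wide
c3: i5&i6 blt;mul  2-wide
c4: i7&i8 and;sub  2-wide
c5: i9 beq  no-port BR/MEM
c6: i10 st  tail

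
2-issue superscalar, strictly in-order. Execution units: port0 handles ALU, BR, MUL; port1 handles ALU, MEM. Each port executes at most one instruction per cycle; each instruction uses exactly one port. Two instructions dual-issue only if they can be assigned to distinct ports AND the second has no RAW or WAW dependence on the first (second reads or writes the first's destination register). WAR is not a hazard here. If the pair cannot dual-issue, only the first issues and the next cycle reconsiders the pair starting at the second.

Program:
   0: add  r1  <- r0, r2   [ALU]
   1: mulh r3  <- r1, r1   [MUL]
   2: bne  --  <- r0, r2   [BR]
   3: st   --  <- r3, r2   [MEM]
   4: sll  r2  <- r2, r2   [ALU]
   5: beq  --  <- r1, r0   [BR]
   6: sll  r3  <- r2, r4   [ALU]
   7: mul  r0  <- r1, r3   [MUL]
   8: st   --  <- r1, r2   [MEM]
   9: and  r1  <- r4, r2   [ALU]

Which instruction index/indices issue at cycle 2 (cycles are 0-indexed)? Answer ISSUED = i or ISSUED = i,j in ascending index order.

0. add.ALU @i0  | RAW r1
1. mulh.MUL @i1  | no-port MUL/BR
2. bne.BR/st.MEM @i2,i3  | pair
3. sll.ALU/beq.BR @i4,i5  | pair
4. sll.ALU @i6  | RAW r3
5. mul.MUL/st.MEM @i7,i8  | pair
6. and.ALU @i9  | tail

ISSUED = 2,3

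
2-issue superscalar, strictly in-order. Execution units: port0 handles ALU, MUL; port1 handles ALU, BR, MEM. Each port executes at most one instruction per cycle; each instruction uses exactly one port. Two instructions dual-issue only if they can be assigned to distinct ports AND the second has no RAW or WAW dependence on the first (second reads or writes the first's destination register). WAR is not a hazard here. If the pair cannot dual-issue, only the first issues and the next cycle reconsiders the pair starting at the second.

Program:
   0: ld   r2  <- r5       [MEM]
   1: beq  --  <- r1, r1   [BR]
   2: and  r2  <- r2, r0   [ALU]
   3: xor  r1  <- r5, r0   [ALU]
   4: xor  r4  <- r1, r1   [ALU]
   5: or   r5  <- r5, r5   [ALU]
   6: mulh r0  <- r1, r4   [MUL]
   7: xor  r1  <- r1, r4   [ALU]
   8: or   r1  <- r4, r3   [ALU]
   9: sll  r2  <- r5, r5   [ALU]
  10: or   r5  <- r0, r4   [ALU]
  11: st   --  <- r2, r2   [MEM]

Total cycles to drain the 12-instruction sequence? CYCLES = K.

t=0 i0:ld.MEM ; no-port MEM/BR
t=1 i1+i2:beq.BR;and.ALU ; dual
t=2 i3:xor.ALU ; RAW r1
t=3 i4+i5:xor.ALU;or.ALU ; dual
t=4 i6+i7:mulh.MUL;xor.ALU ; dual
t=5 i8+i9:or.ALU;sll.ALU ; dual
t=6 i10+i11:or.ALU;st.MEM ; dual

CYCLES = 7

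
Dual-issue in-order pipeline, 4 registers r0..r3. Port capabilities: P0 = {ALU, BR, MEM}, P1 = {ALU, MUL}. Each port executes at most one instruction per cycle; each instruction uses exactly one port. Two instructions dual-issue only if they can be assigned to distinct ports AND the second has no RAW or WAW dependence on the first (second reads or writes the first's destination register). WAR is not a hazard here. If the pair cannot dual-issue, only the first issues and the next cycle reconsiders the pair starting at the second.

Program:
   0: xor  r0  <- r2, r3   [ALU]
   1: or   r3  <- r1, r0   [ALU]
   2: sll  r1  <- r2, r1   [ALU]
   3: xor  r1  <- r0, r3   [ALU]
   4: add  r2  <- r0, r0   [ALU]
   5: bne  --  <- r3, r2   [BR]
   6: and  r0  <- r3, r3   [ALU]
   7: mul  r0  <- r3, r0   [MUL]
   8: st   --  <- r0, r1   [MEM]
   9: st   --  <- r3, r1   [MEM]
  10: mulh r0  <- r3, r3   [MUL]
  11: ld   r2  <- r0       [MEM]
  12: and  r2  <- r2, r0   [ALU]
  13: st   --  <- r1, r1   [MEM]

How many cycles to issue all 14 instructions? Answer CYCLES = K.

0. xor.ALU @i0  | RAW r0
1. or.ALU+sll.ALU @i1&i2  | pair
2. xor.ALU+add.ALU @i3&i4  | pair
3. bne.BR+and.ALU @i5&i6  | pair
4. mul.MUL @i7  | RAW r0
5. st.MEM @i8  | no-port MEM/MEM
6. st.MEM+mulh.MUL @i9&i10  | pair
7. ld.MEM @i11  | RAW+WAW r2
8. and.ALU+st.MEM @i12&i13  | pair

CYCLES = 9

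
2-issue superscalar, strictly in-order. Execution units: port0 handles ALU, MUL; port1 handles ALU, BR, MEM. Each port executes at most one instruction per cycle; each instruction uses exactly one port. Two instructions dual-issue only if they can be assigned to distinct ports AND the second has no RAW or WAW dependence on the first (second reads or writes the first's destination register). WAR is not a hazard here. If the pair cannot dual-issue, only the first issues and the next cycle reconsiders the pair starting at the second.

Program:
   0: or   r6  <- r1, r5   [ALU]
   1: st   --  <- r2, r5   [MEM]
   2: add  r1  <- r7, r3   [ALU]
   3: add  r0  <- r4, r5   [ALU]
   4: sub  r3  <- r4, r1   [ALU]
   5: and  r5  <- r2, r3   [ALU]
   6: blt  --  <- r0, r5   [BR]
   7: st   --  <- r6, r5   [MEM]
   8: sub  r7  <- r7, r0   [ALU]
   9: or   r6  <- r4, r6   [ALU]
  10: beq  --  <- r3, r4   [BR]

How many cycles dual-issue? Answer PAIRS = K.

  cy0 -> i0,i1 (or+st) dual
  cy1 -> i2,i3 (add+add) dual
  cy2 -> i4 (sub) RAW r3
  cy3 -> i5 (and) RAW r5
  cy4 -> i6 (blt) no-port BR/MEM
  cy5 -> i7,i8 (st+sub) dual
  cy6 -> i9,i10 (or+beq) dual

PAIRS = 4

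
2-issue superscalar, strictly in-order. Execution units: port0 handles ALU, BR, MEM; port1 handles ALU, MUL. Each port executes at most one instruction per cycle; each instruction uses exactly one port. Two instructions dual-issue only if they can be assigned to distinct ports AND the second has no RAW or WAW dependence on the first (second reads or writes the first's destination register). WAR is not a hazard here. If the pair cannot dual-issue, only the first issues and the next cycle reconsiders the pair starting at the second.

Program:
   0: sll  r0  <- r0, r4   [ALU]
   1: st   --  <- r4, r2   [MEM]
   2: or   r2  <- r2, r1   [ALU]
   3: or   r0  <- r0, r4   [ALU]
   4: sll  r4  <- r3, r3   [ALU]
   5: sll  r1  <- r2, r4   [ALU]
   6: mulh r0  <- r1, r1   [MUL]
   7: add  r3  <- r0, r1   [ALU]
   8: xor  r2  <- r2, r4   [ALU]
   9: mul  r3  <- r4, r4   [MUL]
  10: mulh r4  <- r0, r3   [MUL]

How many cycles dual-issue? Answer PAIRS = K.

PAIRS = 3

[0] i0&i1  sll.ALU/st.MEM  -- dual
[1] i2&i3  or.ALU/or.ALU  -- dual
[2] i4  sll.ALU  -- RAW r4
[3] i5  sll.ALU  -- RAW r1
[4] i6  mulh.MUL  -- RAW r0
[5] i7&i8  add.ALU/xor.ALU  -- dual
[6] i9  mul.MUL  -- no-port MUL/MUL
[7] i10  mulh.MUL  -- tail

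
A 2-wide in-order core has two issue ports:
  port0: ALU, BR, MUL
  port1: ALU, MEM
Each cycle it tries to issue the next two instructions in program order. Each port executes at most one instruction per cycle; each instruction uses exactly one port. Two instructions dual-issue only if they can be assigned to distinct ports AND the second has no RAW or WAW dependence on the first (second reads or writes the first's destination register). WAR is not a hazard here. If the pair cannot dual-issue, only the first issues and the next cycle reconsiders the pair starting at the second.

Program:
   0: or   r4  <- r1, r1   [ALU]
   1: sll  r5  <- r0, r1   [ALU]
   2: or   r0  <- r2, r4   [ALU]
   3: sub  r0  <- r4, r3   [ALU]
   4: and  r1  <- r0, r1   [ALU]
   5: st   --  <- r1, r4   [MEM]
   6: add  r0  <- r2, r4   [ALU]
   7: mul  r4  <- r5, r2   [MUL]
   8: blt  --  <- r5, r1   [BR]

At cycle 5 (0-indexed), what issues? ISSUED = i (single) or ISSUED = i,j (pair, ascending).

  cy0 -> i0&i1 (or.ALU;sll.ALU) 2-wide
  cy1 -> i2 (or.ALU) WAW r0
  cy2 -> i3 (sub.ALU) RAW r0
  cy3 -> i4 (and.ALU) RAW r1
  cy4 -> i5&i6 (st.MEM;add.ALU) 2-wide
  cy5 -> i7 (mul.MUL) no-port MUL/BR
  cy6 -> i8 (blt.BR) tail

ISSUED = 7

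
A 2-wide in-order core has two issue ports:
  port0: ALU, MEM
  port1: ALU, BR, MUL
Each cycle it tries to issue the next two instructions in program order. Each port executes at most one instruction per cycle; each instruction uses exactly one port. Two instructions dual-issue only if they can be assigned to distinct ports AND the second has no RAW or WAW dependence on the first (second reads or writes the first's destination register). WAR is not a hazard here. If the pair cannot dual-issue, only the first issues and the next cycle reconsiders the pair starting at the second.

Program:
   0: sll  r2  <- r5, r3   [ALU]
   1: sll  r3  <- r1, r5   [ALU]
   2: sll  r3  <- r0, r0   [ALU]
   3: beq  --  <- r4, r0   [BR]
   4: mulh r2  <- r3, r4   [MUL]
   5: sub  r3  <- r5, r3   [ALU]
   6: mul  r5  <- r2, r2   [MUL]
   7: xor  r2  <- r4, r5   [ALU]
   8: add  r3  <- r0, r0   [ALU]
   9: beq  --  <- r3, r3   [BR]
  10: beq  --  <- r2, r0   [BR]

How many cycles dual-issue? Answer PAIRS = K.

PAIRS = 4

  cy0 -> i0+i1 (sll.ALU/sll.ALU) 2-wide
  cy1 -> i2+i3 (sll.ALU/beq.BR) 2-wide
  cy2 -> i4+i5 (mulh.MUL/sub.ALU) 2-wide
  cy3 -> i6 (mul.MUL) RAW r5
  cy4 -> i7+i8 (xor.ALU/add.ALU) 2-wide
  cy5 -> i9 (beq.BR) no-port BR/BR
  cy6 -> i10 (beq.BR) tail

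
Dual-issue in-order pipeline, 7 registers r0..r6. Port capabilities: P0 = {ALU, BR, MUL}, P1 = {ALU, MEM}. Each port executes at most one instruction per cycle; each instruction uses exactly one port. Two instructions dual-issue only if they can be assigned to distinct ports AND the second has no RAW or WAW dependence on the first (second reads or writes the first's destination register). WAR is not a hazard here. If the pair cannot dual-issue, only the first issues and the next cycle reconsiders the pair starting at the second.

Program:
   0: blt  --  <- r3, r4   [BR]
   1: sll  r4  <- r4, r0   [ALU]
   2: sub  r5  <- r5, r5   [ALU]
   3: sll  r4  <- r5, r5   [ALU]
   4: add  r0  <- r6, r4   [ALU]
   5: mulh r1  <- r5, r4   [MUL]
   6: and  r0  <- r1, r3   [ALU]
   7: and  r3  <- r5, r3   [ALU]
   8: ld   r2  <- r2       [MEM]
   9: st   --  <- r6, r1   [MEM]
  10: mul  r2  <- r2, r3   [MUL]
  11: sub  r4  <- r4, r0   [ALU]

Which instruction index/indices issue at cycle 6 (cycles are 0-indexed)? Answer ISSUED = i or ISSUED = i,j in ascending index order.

ISSUED = 9,10

#0 head=0: blt.BR;sll.ALU i0/i1 2-wide
#1 head=2: sub.ALU i2 RAW r5
#2 head=3: sll.ALU i3 RAW r4
#3 head=4: add.ALU;mulh.MUL i4/i5 2-wide
#4 head=6: and.ALU;and.ALU i6/i7 2-wide
#5 head=8: ld.MEM i8 no-port MEM/MEM
#6 head=9: st.MEM;mul.MUL i9/i10 2-wide
#7 head=11: sub.ALU i11 tail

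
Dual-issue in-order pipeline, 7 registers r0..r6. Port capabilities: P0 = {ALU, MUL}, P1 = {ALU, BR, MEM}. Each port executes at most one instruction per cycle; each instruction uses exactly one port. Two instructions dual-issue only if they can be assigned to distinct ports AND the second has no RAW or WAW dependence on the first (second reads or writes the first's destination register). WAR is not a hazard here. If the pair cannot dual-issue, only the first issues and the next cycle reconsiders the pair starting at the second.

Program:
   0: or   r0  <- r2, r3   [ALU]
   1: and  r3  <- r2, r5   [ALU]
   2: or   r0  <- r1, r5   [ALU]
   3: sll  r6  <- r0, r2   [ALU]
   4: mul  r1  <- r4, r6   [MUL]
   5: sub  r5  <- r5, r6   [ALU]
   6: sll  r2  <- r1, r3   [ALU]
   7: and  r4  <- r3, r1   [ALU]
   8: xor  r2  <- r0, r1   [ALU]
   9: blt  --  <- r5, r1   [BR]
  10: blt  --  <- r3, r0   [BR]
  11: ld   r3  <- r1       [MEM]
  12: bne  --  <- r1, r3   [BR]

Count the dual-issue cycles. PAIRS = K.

PAIRS = 4

t=0 i0&i1:or.ALU;and.ALU ; 2-wide
t=1 i2:or.ALU ; RAW r0
t=2 i3:sll.ALU ; RAW r6
t=3 i4&i5:mul.MUL;sub.ALU ; 2-wide
t=4 i6&i7:sll.ALU;and.ALU ; 2-wide
t=5 i8&i9:xor.ALU;blt.BR ; 2-wide
t=6 i10:blt.BR ; no-port BR/MEM
t=7 i11:ld.MEM ; no-port MEM/BR
t=8 i12:bne.BR ; tail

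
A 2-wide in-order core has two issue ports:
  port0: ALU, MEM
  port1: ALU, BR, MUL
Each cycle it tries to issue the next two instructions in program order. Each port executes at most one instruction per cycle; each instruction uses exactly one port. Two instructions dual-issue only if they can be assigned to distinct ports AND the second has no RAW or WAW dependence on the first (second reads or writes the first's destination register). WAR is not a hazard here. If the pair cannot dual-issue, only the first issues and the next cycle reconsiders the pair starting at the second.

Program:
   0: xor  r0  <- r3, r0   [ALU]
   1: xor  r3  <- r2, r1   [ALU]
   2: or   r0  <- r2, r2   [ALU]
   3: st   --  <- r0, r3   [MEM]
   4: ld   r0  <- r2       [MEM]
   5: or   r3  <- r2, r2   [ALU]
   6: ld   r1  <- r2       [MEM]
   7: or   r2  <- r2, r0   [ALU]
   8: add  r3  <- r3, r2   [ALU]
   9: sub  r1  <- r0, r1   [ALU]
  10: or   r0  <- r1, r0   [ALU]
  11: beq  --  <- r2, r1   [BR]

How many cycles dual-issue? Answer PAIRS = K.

PAIRS = 5

0. xor.ALU;xor.ALU @i0,i1  | 2-wide
1. or.ALU @i2  | RAW r0
2. st.MEM @i3  | no-port MEM/MEM
3. ld.MEM;or.ALU @i4,i5  | 2-wide
4. ld.MEM;or.ALU @i6,i7  | 2-wide
5. add.ALU;sub.ALU @i8,i9  | 2-wide
6. or.ALU;beq.BR @i10,i11  | 2-wide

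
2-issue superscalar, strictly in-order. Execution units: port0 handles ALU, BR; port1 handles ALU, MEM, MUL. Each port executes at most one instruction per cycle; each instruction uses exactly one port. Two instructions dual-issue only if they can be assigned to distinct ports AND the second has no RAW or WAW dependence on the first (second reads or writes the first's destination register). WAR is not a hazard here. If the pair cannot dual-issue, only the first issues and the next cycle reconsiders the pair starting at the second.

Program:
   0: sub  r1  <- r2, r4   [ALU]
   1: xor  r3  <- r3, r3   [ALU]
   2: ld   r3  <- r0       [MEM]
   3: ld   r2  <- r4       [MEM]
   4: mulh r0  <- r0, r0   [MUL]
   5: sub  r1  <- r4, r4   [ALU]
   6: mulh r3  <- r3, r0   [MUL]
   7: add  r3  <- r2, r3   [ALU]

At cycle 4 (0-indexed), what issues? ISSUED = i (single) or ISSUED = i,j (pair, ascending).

ISSUED = 6

  cy0 -> i0/i1 (sub.ALU xor.ALU) 2-wide
  cy1 -> i2 (ld.MEM) no-port MEM/MEM
  cy2 -> i3 (ld.MEM) no-port MEM/MUL
  cy3 -> i4/i5 (mulh.MUL sub.ALU) 2-wide
  cy4 -> i6 (mulh.MUL) RAW+WAW r3
  cy5 -> i7 (add.ALU) tail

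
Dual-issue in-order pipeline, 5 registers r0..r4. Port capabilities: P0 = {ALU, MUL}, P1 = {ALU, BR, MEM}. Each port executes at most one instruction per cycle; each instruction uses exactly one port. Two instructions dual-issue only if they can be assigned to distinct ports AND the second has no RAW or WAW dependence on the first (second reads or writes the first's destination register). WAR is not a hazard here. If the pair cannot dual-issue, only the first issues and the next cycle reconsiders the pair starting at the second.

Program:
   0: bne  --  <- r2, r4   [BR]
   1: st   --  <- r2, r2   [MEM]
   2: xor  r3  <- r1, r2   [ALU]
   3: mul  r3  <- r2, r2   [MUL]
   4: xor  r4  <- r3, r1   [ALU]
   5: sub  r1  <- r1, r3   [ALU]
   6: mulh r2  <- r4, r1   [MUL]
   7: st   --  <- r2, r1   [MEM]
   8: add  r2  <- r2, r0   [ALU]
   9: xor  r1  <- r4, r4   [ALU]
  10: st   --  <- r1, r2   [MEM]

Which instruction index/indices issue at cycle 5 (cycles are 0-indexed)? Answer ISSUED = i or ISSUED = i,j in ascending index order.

#0 head=0: bne i0 no-port BR/MEM
#1 head=1: st xor i1&i2 dual
#2 head=3: mul i3 RAW r3
#3 head=4: xor sub i4&i5 dual
#4 head=6: mulh i6 RAW r2
#5 head=7: st add i7&i8 dual
#6 head=9: xor i9 RAW r1
#7 head=10: st i10 tail

ISSUED = 7,8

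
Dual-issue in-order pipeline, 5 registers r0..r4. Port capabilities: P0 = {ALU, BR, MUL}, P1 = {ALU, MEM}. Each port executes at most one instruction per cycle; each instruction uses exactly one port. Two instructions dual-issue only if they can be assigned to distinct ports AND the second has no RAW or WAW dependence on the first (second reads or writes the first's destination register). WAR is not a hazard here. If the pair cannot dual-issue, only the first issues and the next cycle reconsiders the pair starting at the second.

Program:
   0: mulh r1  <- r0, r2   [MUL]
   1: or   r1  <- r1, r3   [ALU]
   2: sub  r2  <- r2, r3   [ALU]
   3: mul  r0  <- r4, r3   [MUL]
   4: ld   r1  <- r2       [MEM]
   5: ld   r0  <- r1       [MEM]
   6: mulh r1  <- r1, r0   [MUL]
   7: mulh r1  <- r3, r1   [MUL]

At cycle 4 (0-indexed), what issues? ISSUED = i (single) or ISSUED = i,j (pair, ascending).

#0 head=0: mulh.MUL i0 RAW+WAW r1
#1 head=1: or.ALU;sub.ALU i1,i2 2-wide
#2 head=3: mul.MUL;ld.MEM i3,i4 2-wide
#3 head=5: ld.MEM i5 RAW r0
#4 head=6: mulh.MUL i6 no-port MUL/MUL
#5 head=7: mulh.MUL i7 tail

ISSUED = 6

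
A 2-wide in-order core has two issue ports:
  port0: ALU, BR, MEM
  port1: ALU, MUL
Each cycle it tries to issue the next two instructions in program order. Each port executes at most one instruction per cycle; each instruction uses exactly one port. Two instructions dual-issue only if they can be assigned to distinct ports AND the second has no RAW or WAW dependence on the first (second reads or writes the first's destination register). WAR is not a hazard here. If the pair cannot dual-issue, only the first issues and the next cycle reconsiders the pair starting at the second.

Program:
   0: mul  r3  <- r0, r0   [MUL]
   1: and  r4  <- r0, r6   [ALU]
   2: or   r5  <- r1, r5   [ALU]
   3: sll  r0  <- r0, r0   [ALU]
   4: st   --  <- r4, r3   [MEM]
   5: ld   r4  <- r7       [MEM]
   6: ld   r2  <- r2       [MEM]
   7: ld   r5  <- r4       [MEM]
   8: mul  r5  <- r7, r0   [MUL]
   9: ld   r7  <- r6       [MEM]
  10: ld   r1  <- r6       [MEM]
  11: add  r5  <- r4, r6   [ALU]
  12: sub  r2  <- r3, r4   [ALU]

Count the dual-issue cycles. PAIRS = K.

#0 head=0: mul.MUL+and.ALU i0&i1 dual
#1 head=2: or.ALU+sll.ALU i2&i3 dual
#2 head=4: st.MEM i4 no-port MEM/MEM
#3 head=5: ld.MEM i5 no-port MEM/MEM
#4 head=6: ld.MEM i6 no-port MEM/MEM
#5 head=7: ld.MEM i7 WAW r5
#6 head=8: mul.MUL+ld.MEM i8&i9 dual
#7 head=10: ld.MEM+add.ALU i10&i11 dual
#8 head=12: sub.ALU i12 tail

PAIRS = 4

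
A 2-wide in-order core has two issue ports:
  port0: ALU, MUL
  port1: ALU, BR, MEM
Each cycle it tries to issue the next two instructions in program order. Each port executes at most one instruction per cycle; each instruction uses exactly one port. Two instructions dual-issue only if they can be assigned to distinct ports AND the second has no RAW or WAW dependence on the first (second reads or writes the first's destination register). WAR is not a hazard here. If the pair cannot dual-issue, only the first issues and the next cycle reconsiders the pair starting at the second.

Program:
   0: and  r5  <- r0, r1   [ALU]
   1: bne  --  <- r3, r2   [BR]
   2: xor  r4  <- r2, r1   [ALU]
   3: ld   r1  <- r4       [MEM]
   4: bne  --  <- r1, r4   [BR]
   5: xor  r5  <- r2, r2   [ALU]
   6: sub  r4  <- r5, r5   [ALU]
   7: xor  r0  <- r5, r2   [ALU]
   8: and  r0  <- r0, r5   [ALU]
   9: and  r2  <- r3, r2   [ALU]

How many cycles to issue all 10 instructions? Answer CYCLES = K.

CYCLES = 6

0. and.ALU bne.BR @i0&i1  | pair
1. xor.ALU @i2  | RAW r4
2. ld.MEM @i3  | no-port MEM/BR
3. bne.BR xor.ALU @i4&i5  | pair
4. sub.ALU xor.ALU @i6&i7  | pair
5. and.ALU and.ALU @i8&i9  | pair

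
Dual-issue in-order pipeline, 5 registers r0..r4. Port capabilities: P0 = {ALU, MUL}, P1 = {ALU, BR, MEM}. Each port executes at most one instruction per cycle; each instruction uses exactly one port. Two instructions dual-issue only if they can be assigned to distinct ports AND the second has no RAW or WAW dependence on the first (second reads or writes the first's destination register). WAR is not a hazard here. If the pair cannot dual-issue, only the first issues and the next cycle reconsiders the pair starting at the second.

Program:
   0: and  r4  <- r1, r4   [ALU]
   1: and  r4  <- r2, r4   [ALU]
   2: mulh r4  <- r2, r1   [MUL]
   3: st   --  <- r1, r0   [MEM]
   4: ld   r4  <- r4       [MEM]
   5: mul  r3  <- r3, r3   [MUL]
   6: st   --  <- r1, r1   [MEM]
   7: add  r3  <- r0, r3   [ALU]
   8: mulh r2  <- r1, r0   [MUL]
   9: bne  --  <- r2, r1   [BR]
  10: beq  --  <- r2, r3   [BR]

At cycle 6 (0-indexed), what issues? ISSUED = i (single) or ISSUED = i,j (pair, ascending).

ISSUED = 9

#0 head=0: and.ALU i0 RAW+WAW r4
#1 head=1: and.ALU i1 WAW r4
#2 head=2: mulh.MUL/st.MEM i2&i3 2-wide
#3 head=4: ld.MEM/mul.MUL i4&i5 2-wide
#4 head=6: st.MEM/add.ALU i6&i7 2-wide
#5 head=8: mulh.MUL i8 RAW r2
#6 head=9: bne.BR i9 no-port BR/BR
#7 head=10: beq.BR i10 tail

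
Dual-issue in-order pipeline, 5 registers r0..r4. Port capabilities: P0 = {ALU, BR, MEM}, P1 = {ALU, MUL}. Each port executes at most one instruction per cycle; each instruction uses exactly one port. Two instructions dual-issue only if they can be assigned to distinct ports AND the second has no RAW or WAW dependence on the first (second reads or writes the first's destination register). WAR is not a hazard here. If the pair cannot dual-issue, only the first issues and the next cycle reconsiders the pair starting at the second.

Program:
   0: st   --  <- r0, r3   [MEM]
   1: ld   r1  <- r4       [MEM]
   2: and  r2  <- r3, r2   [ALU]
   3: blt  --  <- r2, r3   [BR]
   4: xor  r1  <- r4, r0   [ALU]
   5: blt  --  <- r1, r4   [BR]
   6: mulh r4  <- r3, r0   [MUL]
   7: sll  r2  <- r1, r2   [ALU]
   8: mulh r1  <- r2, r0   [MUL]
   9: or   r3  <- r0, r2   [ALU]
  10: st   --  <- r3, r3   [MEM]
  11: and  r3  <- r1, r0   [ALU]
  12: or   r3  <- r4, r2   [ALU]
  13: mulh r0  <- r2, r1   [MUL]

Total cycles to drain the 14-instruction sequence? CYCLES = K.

t=0 i0:st.MEM ; no-port MEM/MEM
t=1 i1,i2:ld.MEM;and.ALU ; 2-wide
t=2 i3,i4:blt.BR;xor.ALU ; 2-wide
t=3 i5,i6:blt.BR;mulh.MUL ; 2-wide
t=4 i7:sll.ALU ; RAW r2
t=5 i8,i9:mulh.MUL;or.ALU ; 2-wide
t=6 i10,i11:st.MEM;and.ALU ; 2-wide
t=7 i12,i13:or.ALU;mulh.MUL ; 2-wide

CYCLES = 8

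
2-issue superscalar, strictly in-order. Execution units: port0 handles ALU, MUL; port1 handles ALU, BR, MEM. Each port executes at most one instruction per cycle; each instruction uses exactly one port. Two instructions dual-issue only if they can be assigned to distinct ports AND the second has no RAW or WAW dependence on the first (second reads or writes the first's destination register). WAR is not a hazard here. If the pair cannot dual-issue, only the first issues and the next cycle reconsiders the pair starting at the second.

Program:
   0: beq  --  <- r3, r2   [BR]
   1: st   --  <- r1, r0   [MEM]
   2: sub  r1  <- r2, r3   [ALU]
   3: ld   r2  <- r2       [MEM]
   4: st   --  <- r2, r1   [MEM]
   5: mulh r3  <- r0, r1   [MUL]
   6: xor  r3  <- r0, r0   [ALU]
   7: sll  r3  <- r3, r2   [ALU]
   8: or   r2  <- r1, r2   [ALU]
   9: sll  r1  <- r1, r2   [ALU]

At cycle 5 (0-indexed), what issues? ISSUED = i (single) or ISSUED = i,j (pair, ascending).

0. beq.BR @i0  | no-port BR/MEM
1. st.MEM;sub.ALU @i1/i2  | dual
2. ld.MEM @i3  | no-port MEM/MEM
3. st.MEM;mulh.MUL @i4/i5  | dual
4. xor.ALU @i6  | RAW+WAW r3
5. sll.ALU;or.ALU @i7/i8  | dual
6. sll.ALU @i9  | tail

ISSUED = 7,8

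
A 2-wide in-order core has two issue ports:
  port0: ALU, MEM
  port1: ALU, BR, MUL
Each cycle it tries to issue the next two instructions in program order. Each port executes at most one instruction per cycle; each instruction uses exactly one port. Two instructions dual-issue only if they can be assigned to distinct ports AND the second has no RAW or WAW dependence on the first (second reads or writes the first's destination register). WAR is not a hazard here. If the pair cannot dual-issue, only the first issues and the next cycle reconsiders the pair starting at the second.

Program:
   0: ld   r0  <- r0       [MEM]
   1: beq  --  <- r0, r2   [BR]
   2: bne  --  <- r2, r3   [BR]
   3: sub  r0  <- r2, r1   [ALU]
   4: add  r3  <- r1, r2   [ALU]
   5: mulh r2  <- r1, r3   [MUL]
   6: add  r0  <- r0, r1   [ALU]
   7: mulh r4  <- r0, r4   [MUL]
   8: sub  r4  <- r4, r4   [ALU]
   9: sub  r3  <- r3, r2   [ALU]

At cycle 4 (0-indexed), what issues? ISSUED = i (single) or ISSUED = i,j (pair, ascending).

[0] i0  ld.MEM  -- RAW r0
[1] i1  beq.BR  -- no-port BR/BR
[2] i2+i3  bne.BR;sub.ALU  -- pair
[3] i4  add.ALU  -- RAW r3
[4] i5+i6  mulh.MUL;add.ALU  -- pair
[5] i7  mulh.MUL  -- RAW+WAW r4
[6] i8+i9  sub.ALU;sub.ALU  -- pair

ISSUED = 5,6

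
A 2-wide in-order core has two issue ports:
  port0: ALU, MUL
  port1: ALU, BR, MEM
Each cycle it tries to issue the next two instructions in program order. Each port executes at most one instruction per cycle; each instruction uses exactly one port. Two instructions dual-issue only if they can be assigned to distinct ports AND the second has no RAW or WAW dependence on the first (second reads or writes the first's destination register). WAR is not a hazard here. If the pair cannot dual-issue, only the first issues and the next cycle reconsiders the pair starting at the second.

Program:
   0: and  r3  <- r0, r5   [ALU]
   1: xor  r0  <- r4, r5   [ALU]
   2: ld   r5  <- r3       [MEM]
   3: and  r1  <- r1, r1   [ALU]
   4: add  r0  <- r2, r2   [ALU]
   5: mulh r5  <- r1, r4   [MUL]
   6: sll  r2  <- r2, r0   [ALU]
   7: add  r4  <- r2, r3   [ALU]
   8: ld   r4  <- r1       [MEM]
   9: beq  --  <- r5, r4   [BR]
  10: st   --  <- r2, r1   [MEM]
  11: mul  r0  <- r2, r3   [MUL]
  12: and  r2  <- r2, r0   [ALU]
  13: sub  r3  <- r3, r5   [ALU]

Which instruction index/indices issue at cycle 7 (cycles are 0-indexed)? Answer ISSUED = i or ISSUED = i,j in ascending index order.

[0] i0,i1  and.ALU xor.ALU  -- dual
[1] i2,i3  ld.MEM and.ALU  -- dual
[2] i4,i5  add.ALU mulh.MUL  -- dual
[3] i6  sll.ALU  -- RAW r2
[4] i7  add.ALU  -- WAW r4
[5] i8  ld.MEM  -- no-port MEM/BR
[6] i9  beq.BR  -- no-port BR/MEM
[7] i10,i11  st.MEM mul.MUL  -- dual
[8] i12,i13  and.ALU sub.ALU  -- dual

ISSUED = 10,11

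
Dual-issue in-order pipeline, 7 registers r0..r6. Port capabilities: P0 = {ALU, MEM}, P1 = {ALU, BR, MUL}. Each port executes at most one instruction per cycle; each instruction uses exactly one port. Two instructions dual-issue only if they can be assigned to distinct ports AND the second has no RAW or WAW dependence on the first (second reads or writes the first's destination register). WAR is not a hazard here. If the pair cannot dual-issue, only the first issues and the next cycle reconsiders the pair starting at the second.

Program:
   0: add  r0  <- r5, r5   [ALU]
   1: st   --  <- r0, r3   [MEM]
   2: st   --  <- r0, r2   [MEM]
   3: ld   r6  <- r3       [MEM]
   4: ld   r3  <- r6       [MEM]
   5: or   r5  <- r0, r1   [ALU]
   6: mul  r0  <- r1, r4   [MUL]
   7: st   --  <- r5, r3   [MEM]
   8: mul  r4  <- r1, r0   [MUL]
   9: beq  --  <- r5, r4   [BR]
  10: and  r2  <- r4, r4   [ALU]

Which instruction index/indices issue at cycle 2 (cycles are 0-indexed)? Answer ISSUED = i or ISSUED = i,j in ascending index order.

ISSUED = 2

[0] i0  add  -- RAW r0
[1] i1  st  -- no-port MEM/MEM
[2] i2  st  -- no-port MEM/MEM
[3] i3  ld  -- no-port MEM/MEM
[4] i4+i5  ld+or  -- pair
[5] i6+i7  mul+st  -- pair
[6] i8  mul  -- no-port MUL/BR
[7] i9+i10  beq+and  -- pair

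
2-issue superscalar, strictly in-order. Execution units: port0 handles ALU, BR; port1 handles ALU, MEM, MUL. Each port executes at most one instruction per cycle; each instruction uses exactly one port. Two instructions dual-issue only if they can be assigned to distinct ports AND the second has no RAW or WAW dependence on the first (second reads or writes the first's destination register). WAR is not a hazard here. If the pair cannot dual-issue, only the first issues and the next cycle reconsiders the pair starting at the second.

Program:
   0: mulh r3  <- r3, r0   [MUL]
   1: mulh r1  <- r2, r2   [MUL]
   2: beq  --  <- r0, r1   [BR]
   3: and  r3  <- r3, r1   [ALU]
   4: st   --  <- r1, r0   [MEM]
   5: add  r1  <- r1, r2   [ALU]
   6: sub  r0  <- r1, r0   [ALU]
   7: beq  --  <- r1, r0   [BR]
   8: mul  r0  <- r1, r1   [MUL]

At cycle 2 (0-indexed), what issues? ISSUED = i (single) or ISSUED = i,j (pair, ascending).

[0] i0  mulh.MUL  -- no-port MUL/MUL
[1] i1  mulh.MUL  -- RAW r1
[2] i2+i3  beq.BR and.ALU  -- pair
[3] i4+i5  st.MEM add.ALU  -- pair
[4] i6  sub.ALU  -- RAW r0
[5] i7+i8  beq.BR mul.MUL  -- pair

ISSUED = 2,3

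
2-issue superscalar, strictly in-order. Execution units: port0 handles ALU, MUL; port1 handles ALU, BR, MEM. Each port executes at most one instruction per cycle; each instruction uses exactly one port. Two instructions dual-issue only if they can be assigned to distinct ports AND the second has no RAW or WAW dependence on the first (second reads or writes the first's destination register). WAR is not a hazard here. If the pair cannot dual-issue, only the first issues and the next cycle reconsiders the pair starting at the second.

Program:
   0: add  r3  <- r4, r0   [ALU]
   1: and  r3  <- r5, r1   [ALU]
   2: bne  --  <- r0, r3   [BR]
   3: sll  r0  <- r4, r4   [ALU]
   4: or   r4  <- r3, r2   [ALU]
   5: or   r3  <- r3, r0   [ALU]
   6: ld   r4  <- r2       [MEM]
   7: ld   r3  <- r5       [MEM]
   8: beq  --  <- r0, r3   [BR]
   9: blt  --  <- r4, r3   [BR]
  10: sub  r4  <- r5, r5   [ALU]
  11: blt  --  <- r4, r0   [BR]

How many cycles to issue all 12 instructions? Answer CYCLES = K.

t=0 i0:add ; WAW r3
t=1 i1:and ; RAW r3
t=2 i2&i3:bne sll ; pair
t=3 i4&i5:or or ; pair
t=4 i6:ld ; no-port MEM/MEM
t=5 i7:ld ; no-port MEM/BR
t=6 i8:beq ; no-port BR/BR
t=7 i9&i10:blt sub ; pair
t=8 i11:blt ; tail

CYCLES = 9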